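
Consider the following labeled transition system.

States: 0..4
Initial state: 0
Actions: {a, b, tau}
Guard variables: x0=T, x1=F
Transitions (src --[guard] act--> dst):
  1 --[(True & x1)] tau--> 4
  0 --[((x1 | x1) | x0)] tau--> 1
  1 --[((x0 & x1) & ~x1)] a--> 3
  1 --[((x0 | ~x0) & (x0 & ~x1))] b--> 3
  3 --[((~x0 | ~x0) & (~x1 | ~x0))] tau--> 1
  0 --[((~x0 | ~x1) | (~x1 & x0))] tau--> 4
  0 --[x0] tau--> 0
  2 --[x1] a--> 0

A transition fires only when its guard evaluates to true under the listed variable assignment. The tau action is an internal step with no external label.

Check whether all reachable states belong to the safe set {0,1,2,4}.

Allowed set {0,1,2,4}
Reachable = {0,1,3,4}
  0: ✓
  1: ✓
  3: outside
  4: ✓
reach 3 via tau·b — violates

Answer: INVARIANT VIOLATED at state 3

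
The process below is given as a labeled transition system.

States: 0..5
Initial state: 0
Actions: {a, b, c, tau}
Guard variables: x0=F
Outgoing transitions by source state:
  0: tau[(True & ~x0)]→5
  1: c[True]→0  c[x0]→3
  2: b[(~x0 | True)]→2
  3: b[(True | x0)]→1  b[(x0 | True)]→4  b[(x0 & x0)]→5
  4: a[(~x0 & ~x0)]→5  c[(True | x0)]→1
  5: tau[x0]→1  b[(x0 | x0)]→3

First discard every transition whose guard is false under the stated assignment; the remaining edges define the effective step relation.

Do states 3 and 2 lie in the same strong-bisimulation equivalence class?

Answer: NOT BISIMILAR

Analysis:
Bisimulation quotient by refinement:
  P[0] = {{0,1,2,3,4,5}}
  P[1] = {{0},{1},{2,3},{4},{5}}
  P[2] = {{0},{1},{2},{3},{4},{5}}
6 equivalence class(es) (converged in 3)
[3]={3}  [2]={2}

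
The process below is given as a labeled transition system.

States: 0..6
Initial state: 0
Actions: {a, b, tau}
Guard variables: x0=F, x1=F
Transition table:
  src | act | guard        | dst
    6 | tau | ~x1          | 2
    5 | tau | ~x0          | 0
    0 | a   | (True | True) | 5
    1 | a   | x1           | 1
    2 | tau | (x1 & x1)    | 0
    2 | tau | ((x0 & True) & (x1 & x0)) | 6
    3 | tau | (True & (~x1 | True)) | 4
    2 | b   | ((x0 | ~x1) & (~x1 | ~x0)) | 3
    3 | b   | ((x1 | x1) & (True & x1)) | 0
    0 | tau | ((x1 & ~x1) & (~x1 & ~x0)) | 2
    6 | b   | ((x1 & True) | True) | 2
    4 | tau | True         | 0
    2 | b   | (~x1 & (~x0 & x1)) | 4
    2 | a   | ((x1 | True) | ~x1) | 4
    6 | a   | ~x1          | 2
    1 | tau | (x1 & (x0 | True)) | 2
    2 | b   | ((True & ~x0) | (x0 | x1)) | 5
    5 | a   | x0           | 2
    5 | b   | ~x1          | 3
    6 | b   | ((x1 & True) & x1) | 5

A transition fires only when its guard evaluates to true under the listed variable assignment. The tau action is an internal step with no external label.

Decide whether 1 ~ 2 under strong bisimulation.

Answer: NOT BISIMILAR

Working:
Compute ~ classes (split until stable):
  round 0: {{0,1,2,3,4,5,6}}
  round 1: {{0},{1},{2},{3,4},{5},{6}}
  round 2: {{0},{1},{2},{3},{4},{5},{6}}
Fixed point at round 3; 7 class(es).
1∈{1}, 2∈{2}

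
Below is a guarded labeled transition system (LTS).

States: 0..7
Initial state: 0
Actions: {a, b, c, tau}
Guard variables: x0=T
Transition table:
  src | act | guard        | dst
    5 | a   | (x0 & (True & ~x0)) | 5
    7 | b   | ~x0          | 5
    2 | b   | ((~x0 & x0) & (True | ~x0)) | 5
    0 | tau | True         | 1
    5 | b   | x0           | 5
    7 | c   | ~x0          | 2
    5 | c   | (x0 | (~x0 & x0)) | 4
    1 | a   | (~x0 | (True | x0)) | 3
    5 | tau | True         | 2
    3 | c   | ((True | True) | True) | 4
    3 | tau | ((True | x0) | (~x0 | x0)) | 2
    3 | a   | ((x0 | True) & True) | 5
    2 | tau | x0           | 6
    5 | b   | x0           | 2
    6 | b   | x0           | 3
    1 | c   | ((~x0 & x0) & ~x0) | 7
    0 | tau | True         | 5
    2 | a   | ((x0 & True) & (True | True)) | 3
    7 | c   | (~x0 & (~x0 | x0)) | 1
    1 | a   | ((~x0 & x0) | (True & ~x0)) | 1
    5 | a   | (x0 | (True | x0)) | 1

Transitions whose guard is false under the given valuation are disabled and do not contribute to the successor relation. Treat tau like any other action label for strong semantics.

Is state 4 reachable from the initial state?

Guard filter leaves 14 enabled edge(s).
L0 = {0}
L1 = {1,5}  cumulative {0,1,5}
L2 = {2,3,4}  cumulative {0,1,2,3,4,5}
L3 = {6}  cumulative {0,1,2,3,4,5,6}
Reachable = {0,1,2,3,4,5,6}
Path to 4: tau·c

Answer: REACHABLE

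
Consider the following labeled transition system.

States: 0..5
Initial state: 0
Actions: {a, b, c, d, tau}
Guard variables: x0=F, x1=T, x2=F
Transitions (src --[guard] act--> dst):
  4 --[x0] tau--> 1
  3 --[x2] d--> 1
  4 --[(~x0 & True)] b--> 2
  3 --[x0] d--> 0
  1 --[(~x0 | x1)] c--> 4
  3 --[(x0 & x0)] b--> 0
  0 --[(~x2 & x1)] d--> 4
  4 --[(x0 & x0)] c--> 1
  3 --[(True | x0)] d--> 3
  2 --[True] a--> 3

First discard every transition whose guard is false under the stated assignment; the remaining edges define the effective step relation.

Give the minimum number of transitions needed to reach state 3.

Answer: 3

Trace:
Breadth-first toward 3:
  depth 0: {0}
  depth 1: {4}
  depth 2: {2}
  depth 3: {3}
depth(3)=3, e.g. d·b·a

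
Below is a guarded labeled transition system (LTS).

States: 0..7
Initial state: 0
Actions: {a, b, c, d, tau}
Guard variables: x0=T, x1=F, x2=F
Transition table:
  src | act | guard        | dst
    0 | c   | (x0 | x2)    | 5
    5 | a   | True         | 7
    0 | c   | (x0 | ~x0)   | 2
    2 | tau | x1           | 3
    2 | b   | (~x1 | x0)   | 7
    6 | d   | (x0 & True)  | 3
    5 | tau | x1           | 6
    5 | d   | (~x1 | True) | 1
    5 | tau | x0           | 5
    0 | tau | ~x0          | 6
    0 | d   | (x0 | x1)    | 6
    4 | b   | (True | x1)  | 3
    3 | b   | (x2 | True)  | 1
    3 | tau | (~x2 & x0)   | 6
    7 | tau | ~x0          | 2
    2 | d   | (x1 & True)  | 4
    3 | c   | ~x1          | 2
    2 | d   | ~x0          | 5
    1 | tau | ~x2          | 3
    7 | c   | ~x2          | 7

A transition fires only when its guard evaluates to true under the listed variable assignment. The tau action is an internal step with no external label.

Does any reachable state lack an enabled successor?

Answer: DEADLOCK-FREE

Trace:
Reach set: {0,1,2,3,5,6,7}
  0: c→2  c→5  d→6  [3 exit(s)]
  1: tau→3  [1 exit(s)]
  2: b→7  [1 exit(s)]
  3: b→1  c→2  tau→6  [3 exit(s)]
  5: a→7  d→1  tau→5  [3 exit(s)]
  6: d→3  [1 exit(s)]
  7: c→7  [1 exit(s)]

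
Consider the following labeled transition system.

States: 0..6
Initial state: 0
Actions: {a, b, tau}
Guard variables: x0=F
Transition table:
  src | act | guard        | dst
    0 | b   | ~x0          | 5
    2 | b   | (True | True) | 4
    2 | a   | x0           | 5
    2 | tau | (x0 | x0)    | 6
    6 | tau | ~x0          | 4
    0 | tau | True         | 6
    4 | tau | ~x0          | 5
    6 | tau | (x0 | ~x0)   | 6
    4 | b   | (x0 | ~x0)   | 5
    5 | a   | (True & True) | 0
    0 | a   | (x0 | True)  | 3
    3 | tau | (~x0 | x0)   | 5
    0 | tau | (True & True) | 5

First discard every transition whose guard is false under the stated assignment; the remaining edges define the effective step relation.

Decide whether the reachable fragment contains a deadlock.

Answer: DEADLOCK-FREE

Working:
Reachable = {0,3,4,5,6}
  0: a→3  b→5  tau→5  tau→6  [4 exit(s)]
  3: tau→5  [1 exit(s)]
  4: b→5  tau→5  [2 exit(s)]
  5: a→0  [1 exit(s)]
  6: tau→4  tau→6  [2 exit(s)]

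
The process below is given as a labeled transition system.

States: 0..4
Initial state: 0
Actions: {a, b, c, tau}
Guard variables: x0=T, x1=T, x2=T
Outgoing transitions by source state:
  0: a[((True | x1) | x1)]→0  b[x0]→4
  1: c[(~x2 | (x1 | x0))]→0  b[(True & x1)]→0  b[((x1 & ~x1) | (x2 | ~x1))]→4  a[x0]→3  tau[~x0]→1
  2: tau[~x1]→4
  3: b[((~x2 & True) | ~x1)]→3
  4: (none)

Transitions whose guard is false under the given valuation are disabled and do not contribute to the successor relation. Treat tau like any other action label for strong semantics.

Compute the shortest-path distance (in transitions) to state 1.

Answer: UNREACHABLE

Trace:
BFS to 1:
  depth 0: {0}
  depth 1: {4}
1 never appears.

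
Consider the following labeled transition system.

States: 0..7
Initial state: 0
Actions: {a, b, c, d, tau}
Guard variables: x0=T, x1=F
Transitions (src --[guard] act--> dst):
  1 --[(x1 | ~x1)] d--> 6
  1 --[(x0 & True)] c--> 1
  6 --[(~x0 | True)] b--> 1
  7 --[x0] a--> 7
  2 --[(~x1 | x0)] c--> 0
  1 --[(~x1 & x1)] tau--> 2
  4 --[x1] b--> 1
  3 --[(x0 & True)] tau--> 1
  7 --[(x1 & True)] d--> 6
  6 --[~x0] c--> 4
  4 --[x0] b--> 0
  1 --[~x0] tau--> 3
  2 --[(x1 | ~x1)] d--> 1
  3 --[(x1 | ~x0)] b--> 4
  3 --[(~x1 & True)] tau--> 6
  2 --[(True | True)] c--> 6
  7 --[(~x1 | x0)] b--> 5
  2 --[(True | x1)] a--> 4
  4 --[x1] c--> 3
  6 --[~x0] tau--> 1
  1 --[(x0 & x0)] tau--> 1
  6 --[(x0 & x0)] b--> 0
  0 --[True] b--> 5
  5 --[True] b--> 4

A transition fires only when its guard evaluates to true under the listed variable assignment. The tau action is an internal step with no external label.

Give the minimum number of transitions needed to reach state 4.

Breadth-first toward 4:
  L0 = {0}
  L1 = {5}
  L2 = {4}
4 enters at depth 2; path b·b

Answer: 2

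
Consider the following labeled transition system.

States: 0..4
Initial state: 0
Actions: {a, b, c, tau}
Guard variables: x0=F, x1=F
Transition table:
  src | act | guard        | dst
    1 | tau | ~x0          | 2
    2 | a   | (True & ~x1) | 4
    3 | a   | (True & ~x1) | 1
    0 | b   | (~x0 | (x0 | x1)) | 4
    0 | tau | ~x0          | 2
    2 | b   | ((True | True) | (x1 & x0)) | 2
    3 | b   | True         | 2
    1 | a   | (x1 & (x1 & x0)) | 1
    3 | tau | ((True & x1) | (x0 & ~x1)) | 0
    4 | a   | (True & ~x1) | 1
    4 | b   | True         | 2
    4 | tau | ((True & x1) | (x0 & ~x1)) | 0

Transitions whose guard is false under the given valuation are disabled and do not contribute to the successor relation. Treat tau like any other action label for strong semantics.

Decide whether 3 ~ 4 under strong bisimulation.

Refine partition for ~:
  π0 = {{0,1,2,3,4}}
  π1 = {{0},{1},{2,3,4}}
  π2 = {{0},{1},{2},{3,4}}
stable after 3 split(s): 4 block(s)
[3]={3,4}  [4]={3,4}

Answer: BISIMILAR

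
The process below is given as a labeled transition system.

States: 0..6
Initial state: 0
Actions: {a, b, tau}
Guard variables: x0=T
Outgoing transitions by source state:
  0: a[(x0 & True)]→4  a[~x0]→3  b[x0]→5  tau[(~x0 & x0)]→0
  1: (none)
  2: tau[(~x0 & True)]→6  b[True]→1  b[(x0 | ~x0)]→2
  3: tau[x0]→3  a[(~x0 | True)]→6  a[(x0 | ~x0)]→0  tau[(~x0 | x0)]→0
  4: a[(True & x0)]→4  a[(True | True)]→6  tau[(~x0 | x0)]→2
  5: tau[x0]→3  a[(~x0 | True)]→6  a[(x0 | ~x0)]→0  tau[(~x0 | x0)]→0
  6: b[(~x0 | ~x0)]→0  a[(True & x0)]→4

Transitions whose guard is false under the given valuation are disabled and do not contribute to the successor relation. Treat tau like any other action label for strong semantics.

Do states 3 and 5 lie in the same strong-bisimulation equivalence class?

Answer: BISIMILAR

Analysis:
Refine partition for ~:
  round 0: {{0,1,2,3,4,5,6}}
  round 1: {{0},{1},{2},{3,4,5},{6}}
  round 2: {{0},{1},{2},{3,5},{4},{6}}
stable after 3 split(s): 6 block(s)
class of 3: {3,5}; class of 5: {3,5}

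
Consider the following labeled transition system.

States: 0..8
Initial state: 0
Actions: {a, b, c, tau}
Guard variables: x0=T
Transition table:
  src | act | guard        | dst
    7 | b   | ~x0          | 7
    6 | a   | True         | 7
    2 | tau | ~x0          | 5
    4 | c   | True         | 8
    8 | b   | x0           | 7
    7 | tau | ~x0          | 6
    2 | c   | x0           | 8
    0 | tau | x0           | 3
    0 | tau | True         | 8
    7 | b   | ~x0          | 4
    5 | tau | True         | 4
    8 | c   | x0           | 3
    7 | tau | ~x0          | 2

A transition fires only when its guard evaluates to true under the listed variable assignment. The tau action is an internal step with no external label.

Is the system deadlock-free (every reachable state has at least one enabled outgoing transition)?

Answer: DEADLOCK at state 3

Analysis:
Reach set: {0,3,7,8}
  0: tau→3  tau→8  [2 exit(s)]
  3: ∅  [STUCK]
  7: ∅  [STUCK]
  8: b→7  c→3  [2 exit(s)]
trace reaching 3: tau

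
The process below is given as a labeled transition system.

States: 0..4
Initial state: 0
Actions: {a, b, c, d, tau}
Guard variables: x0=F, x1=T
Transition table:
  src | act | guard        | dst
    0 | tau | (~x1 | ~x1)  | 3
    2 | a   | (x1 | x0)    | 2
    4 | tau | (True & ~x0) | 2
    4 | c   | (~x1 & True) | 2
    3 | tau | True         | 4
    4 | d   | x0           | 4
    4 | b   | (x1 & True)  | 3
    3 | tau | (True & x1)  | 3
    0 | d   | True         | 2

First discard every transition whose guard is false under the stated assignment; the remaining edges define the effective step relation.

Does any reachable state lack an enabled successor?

Answer: DEADLOCK-FREE

Analysis:
R = {0,2}
  0: d→2  [1 out]
  2: a→2  [1 out]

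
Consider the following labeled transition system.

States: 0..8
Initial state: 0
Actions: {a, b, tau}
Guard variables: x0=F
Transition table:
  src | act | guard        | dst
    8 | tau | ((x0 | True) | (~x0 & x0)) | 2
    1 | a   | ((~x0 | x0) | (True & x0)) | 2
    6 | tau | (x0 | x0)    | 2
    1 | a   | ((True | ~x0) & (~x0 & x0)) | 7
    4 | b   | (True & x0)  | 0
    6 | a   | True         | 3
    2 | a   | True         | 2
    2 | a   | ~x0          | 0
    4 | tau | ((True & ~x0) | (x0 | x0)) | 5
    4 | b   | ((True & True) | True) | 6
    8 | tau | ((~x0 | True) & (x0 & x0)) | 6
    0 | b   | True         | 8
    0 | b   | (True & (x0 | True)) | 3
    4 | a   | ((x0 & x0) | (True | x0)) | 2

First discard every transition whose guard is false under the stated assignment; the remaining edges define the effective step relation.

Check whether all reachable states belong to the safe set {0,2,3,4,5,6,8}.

Safe = {0,2,3,4,5,6,8}
Reachable = {0,2,3,8}
  0: safe
  2: safe
  3: safe
  8: safe

Answer: INVARIANT HOLDS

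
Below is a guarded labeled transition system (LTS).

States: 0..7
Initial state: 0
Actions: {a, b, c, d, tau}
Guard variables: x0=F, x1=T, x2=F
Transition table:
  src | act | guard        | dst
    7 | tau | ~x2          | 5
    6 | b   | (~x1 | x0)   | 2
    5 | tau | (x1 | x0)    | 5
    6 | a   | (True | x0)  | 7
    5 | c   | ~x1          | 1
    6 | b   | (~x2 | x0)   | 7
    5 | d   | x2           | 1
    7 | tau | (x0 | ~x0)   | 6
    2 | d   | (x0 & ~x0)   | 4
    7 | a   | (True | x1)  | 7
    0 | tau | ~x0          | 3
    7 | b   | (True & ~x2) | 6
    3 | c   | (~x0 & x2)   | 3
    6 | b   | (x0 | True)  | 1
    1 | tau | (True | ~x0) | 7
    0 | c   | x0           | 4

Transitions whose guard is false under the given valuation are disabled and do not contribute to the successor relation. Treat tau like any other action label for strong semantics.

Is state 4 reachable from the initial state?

Answer: UNREACHABLE

Working:
Guard filter leaves 10 enabled edge(s).
L0 = {0}
L1 = {3}  now seen {0,3}
Reach set: {0,3}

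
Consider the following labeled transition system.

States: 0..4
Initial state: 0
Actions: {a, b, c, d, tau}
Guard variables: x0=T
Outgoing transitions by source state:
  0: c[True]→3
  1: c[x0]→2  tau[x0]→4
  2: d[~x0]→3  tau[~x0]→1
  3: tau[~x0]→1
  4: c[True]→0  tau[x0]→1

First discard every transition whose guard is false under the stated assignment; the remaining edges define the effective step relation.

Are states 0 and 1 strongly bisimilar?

Answer: NOT BISIMILAR

Working:
Refine partition for ~:
  π0 = {{0,1,2,3,4}}
  π1 = {{0},{1,4},{2,3}}
  π2 = {{0},{1},{2,3},{4}}
4 equivalence class(es) (converged in 3)
0∈{0}, 1∈{1}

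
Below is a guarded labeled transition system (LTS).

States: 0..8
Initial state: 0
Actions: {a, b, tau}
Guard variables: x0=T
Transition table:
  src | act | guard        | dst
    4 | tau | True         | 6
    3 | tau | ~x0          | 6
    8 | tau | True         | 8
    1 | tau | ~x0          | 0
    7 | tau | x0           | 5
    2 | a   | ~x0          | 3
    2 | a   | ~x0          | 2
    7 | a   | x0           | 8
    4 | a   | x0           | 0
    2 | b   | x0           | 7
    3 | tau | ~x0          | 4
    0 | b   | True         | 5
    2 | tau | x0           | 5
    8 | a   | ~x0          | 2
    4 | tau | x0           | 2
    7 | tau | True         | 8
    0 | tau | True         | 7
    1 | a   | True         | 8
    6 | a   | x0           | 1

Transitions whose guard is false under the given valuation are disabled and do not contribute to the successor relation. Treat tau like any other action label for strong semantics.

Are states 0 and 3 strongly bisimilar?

Answer: NOT BISIMILAR

Trace:
Refine partition for ~:
  round 0: {{0,1,2,3,4,5,6,7,8}}
  round 1: {{0,2},{1,6},{3,5},{4,7},{8}}
  round 2: {{0},{1},{2},{3,5},{4},{6},{7},{8}}
Fixed point at round 3; 8 class(es).
0∈{0}, 3∈{3,5}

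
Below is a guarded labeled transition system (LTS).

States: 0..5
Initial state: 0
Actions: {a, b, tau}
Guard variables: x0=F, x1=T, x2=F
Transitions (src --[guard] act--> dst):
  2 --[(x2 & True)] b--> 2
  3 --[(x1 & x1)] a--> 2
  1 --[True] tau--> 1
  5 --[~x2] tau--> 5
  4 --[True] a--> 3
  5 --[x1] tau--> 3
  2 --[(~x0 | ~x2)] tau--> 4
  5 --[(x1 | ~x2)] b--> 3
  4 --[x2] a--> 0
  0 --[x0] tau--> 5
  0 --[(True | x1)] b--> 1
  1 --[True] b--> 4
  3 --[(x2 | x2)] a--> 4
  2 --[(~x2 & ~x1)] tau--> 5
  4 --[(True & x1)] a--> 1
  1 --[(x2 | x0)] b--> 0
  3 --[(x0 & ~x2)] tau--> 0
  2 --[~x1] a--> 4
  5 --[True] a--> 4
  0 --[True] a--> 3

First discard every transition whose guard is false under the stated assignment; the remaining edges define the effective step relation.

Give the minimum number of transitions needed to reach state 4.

Answer: 2

Working:
Breadth-first toward 4:
  L0 = {0}
  L1 = {1,3}
  L2 = {2,4}
4 enters at depth 2; path b·b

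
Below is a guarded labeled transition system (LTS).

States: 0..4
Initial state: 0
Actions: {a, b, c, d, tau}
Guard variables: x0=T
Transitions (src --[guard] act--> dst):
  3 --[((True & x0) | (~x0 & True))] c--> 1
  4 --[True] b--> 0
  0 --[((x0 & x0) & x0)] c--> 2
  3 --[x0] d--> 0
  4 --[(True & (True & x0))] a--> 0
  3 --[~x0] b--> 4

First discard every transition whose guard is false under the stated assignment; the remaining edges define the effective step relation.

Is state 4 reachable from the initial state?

Answer: UNREACHABLE

Working:
5 transition(s) survive guard evaluation.
Layer 0: {0}
Layer 1: {2}  cumulative {0,2}
Reachable = {0,2}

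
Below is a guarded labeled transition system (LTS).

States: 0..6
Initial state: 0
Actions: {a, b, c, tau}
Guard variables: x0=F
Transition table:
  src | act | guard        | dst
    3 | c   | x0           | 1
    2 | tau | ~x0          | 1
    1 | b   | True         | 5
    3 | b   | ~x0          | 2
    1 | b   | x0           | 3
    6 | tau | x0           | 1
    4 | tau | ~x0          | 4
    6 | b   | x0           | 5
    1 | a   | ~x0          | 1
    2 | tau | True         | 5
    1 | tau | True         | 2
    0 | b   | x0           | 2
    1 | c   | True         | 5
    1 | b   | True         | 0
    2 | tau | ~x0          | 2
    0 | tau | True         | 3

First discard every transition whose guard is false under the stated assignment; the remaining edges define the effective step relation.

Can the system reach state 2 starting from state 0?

Answer: REACHABLE

Working:
After dropping false guards: 11 live edges.
depth 0: {0}
depth 1: {3}  now seen {0,3}
depth 2: {2}  now seen {0,2,3}
depth 3: {1,5}  now seen {0,1,2,3,5}
Reach set: {0,1,2,3,5}
witness 2: tau·b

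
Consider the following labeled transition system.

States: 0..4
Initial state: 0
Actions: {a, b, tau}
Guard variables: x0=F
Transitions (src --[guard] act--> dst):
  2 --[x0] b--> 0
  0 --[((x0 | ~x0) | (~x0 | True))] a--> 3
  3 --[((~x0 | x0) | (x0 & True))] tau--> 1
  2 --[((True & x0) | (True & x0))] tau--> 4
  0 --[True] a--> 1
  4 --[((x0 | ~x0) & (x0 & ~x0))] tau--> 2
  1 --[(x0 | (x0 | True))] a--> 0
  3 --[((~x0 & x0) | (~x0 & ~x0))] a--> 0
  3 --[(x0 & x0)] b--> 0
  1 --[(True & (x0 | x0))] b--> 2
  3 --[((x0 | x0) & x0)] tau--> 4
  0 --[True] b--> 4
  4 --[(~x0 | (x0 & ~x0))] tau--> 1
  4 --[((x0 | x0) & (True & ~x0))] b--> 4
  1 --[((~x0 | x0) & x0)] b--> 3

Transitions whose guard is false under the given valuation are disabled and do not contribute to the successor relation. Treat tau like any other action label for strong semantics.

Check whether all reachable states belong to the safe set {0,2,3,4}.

Allowed set {0,2,3,4}
Reachable = {0,1,3,4}
  0: ✓
  1: outside
  3: ✓
  4: ✓
witness against invariant: a → 1

Answer: INVARIANT VIOLATED at state 1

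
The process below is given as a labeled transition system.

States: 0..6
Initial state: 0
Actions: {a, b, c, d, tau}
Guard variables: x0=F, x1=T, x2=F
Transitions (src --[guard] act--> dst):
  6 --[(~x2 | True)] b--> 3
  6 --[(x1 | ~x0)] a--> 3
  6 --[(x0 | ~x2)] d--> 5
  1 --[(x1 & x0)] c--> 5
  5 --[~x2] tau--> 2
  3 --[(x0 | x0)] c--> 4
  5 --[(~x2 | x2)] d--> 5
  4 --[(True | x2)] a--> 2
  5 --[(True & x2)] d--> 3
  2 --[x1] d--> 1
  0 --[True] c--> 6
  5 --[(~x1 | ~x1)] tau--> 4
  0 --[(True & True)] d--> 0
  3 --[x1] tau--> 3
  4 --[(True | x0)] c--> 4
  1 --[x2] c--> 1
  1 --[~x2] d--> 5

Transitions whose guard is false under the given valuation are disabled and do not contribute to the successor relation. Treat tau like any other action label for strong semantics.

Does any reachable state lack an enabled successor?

Reach set: {0,1,2,3,5,6}
  0: c→6  d→0  [deg 2]
  1: d→5  [deg 1]
  2: d→1  [deg 1]
  3: tau→3  [deg 1]
  5: d→5  tau→2  [deg 2]
  6: a→3  b→3  d→5  [deg 3]

Answer: DEADLOCK-FREE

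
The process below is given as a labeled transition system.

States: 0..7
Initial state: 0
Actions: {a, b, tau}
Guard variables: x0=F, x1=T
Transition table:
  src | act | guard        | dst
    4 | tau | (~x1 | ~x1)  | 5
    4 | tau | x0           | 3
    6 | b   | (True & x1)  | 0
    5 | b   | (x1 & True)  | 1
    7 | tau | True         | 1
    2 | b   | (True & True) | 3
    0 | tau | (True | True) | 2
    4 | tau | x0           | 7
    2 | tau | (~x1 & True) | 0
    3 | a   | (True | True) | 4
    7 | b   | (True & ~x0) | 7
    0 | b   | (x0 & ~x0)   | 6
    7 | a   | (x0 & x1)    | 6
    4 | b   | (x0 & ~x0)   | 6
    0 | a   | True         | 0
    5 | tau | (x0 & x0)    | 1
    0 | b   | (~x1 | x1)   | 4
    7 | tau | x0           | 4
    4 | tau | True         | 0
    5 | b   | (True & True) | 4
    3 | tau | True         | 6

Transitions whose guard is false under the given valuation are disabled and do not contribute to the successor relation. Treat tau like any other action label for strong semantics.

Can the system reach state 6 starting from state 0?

After dropping false guards: 12 live edges.
Layer 0: {0}
Layer 1: {2,4}  now seen {0,2,4}
Layer 2: {3}  now seen {0,2,3,4}
Layer 3: {6}  now seen {0,2,3,4,6}
R = {0,2,3,4,6}
witness 6: tau·b·tau

Answer: REACHABLE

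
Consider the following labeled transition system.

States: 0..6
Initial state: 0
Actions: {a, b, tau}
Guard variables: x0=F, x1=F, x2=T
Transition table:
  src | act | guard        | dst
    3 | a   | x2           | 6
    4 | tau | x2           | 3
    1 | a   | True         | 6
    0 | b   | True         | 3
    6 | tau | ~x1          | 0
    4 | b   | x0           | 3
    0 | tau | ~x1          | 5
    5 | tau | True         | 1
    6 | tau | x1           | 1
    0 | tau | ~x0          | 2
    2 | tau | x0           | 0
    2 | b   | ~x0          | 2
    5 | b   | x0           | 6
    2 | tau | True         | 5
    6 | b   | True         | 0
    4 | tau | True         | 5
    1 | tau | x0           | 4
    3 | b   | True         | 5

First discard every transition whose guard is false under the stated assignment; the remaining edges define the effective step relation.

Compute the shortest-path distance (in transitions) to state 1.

Breadth-first toward 1:
  L0 = {0}
  L1 = {2,3,5}
  L2 = {1,6}
depth(1)=2, e.g. tau·tau

Answer: 2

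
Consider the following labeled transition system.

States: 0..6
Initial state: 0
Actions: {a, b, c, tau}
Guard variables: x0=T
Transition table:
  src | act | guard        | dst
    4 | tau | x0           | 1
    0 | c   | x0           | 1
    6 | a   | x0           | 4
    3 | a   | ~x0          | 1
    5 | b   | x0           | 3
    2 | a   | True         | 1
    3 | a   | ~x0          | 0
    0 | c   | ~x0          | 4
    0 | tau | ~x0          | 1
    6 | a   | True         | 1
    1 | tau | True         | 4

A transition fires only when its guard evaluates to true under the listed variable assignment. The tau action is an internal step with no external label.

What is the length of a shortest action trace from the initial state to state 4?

Breadth-first toward 4:
  depth 0: {0}
  depth 1: {1}
  depth 2: {4}
first hit 4 at d=2 via c·tau

Answer: 2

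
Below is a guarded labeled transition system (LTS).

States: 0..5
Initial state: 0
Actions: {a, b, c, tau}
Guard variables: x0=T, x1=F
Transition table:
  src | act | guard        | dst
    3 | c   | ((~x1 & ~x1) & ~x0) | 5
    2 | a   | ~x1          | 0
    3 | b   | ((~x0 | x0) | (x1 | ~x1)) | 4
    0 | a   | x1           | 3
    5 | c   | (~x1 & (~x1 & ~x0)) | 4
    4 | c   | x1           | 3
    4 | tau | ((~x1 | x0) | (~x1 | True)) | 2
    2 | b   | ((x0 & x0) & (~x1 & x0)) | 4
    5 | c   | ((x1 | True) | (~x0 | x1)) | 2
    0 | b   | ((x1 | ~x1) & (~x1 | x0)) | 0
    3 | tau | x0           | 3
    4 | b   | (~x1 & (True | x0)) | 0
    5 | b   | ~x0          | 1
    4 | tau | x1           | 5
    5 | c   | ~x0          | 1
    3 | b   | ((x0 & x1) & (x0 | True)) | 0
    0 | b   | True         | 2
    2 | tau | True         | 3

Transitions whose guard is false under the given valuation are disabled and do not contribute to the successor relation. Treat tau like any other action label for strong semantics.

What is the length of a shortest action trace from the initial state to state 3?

Answer: 2

Trace:
Breadth-first toward 3:
  Layer 0: {0}
  Layer 1: {2}
  Layer 2: {3,4}
3 enters at depth 2; path b·tau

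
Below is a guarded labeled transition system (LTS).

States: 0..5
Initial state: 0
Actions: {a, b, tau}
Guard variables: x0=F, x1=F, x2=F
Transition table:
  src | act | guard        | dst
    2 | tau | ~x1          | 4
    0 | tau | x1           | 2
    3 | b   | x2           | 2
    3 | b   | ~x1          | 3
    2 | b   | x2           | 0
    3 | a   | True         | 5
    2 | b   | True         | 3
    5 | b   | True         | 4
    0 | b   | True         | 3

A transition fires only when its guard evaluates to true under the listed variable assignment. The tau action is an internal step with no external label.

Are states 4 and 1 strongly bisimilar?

Bisimulation quotient by refinement:
  P[0] = {{0,1,2,3,4,5}}
  P[1] = {{0,5},{1,4},{2},{3}}
  P[2] = {{0},{1,4},{2},{3},{5}}
Fixed point at round 3; 5 class(es).
class of 4: {1,4}; class of 1: {1,4}

Answer: BISIMILAR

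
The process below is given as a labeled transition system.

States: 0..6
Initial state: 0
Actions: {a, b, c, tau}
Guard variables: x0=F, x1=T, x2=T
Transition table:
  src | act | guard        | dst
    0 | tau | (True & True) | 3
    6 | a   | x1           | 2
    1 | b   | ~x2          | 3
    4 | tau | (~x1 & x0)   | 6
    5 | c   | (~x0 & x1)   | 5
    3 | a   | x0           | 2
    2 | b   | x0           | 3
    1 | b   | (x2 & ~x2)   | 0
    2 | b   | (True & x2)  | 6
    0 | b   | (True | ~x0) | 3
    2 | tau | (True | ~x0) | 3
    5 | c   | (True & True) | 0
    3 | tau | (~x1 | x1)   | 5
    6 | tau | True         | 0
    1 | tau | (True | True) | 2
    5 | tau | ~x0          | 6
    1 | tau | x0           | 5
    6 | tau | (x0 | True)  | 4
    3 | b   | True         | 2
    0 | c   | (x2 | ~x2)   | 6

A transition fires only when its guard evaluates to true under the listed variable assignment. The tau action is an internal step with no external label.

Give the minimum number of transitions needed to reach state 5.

BFS to 5:
  L0 = {0}
  L1 = {3,6}
  L2 = {2,4,5}
first hit 5 at d=2 via b·tau

Answer: 2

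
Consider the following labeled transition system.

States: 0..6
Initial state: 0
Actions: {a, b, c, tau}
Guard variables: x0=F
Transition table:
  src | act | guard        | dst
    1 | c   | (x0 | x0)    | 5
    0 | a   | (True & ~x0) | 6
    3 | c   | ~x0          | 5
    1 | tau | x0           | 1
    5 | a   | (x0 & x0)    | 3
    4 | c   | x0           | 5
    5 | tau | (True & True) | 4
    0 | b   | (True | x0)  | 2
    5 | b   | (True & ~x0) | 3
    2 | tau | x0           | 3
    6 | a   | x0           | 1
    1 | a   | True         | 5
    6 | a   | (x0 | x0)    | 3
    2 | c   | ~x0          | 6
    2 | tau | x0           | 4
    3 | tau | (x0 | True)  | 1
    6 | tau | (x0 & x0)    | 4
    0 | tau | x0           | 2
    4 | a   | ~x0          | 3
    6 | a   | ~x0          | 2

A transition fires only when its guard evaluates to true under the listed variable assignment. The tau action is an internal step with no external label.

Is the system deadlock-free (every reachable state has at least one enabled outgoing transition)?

R = {0,2,6}
  0: a→6  b→2  [2 out]
  2: c→6  [1 out]
  6: a→2  [1 out]

Answer: DEADLOCK-FREE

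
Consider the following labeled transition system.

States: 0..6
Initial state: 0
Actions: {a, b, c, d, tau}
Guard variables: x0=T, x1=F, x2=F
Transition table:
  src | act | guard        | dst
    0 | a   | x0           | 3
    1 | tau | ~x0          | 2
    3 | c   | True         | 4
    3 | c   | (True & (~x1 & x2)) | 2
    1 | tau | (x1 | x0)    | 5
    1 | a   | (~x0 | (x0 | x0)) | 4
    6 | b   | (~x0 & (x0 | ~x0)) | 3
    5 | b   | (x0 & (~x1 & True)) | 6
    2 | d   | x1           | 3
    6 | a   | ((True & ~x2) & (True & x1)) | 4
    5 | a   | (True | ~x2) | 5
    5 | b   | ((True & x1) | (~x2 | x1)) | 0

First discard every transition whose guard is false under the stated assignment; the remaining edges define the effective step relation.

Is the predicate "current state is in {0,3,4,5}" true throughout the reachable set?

Answer: INVARIANT HOLDS

Analysis:
Inv-set: {0,3,4,5}
Reachable = {0,3,4}
  0: safe
  3: safe
  4: safe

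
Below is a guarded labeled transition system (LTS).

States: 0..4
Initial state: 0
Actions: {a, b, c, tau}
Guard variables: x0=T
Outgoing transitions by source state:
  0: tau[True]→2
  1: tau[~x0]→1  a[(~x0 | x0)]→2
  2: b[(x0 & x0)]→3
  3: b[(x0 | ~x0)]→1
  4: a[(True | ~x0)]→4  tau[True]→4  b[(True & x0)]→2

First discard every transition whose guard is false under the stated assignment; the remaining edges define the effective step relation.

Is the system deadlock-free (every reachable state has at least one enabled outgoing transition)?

Reach set: {0,1,2,3}
  0: tau→2  [1 exit(s)]
  1: a→2  [1 exit(s)]
  2: b→3  [1 exit(s)]
  3: b→1  [1 exit(s)]

Answer: DEADLOCK-FREE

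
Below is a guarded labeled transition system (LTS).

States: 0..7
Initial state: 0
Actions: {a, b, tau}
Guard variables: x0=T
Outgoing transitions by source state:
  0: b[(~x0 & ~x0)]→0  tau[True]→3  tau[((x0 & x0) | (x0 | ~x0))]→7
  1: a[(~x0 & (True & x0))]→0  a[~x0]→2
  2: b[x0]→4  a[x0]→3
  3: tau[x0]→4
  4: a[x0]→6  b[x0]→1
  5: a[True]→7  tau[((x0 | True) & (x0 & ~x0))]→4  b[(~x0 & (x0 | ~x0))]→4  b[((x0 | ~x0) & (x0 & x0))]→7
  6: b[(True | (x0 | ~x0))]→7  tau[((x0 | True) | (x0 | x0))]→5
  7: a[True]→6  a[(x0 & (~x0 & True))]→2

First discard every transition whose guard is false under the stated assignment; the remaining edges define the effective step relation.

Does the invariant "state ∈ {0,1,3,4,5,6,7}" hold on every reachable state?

Inv-set: {0,1,3,4,5,6,7}
Reach set: {0,1,3,4,5,6,7}
  0: ok
  1: ok
  3: ok
  4: ok
  5: ok
  6: ok
  7: ok

Answer: INVARIANT HOLDS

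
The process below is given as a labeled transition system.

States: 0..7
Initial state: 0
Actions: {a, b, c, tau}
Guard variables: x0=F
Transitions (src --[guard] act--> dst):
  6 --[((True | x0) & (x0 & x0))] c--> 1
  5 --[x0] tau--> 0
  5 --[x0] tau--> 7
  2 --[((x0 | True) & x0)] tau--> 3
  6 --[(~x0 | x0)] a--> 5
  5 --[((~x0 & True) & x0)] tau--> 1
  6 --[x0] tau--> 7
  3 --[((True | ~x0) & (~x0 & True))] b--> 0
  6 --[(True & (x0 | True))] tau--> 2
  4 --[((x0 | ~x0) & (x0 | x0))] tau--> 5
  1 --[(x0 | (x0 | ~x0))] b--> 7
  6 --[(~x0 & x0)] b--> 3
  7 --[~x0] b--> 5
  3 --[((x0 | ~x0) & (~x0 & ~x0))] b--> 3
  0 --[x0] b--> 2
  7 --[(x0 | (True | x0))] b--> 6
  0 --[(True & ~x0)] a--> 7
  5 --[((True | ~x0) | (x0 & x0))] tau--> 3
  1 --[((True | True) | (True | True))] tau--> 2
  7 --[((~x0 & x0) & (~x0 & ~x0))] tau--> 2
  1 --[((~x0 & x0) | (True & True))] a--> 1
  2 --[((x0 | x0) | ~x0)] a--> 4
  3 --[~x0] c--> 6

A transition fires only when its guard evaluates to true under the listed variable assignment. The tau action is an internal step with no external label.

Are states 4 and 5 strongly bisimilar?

Answer: NOT BISIMILAR

Analysis:
Bisimulation quotient by refinement:
  P[0] = {{0,1,2,3,4,5,6,7}}
  P[1] = {{0,2},{1},{3},{4},{5},{6},{7}}
  P[2] = {{0},{1},{2},{3},{4},{5},{6},{7}}
Fixed point at round 3; 8 class(es).
[4]={4}  [5]={5}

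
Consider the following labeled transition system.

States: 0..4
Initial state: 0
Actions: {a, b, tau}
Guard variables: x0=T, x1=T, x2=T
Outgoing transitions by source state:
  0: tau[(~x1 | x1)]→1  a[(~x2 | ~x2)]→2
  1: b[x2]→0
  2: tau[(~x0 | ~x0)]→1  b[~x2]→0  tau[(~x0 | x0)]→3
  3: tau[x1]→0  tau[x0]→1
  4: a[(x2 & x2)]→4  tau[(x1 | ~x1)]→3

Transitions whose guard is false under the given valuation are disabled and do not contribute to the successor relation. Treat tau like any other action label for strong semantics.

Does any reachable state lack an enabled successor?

Reachable = {0,1}
  0: tau→1  [1 exit(s)]
  1: b→0  [1 exit(s)]

Answer: DEADLOCK-FREE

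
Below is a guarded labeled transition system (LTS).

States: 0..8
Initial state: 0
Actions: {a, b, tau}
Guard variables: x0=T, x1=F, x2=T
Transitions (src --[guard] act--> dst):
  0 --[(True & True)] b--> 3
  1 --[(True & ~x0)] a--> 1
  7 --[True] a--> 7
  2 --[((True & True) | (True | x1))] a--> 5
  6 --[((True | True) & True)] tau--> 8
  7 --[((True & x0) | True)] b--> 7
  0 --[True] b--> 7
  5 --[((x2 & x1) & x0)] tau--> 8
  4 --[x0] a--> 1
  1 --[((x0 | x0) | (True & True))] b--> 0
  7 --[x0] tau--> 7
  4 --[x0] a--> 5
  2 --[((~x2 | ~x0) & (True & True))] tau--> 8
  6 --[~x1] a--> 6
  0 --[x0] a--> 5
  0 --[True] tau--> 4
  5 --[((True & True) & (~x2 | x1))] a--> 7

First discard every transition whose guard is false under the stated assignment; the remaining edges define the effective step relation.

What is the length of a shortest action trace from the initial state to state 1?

Layered search for 1:
  L0 = {0}
  L1 = {3,4,5,7}
  L2 = {1}
first hit 1 at d=2 via tau·a

Answer: 2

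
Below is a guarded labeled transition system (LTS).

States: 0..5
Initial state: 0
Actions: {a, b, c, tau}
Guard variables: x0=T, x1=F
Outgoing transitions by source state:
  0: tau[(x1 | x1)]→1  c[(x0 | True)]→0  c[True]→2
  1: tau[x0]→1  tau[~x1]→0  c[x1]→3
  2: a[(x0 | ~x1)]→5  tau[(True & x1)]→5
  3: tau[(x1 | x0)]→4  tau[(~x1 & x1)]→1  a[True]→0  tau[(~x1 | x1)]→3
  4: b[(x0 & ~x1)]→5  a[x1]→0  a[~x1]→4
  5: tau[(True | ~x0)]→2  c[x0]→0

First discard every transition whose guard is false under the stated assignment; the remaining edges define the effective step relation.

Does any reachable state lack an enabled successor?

Reach set: {0,2,5}
  0: c→0  c→2  [deg 2]
  2: a→5  [deg 1]
  5: c→0  tau→2  [deg 2]

Answer: DEADLOCK-FREE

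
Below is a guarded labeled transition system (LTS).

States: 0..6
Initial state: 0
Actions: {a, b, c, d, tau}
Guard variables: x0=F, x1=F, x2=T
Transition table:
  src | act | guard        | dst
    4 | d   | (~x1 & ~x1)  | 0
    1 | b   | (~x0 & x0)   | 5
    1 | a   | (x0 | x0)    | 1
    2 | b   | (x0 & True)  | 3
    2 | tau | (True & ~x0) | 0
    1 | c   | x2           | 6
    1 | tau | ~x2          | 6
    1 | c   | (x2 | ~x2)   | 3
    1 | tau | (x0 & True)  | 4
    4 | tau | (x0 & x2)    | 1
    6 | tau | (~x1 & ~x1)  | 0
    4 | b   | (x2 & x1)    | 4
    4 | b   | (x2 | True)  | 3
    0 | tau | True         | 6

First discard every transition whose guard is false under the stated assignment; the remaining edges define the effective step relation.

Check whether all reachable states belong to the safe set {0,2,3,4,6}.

Allowed set {0,2,3,4,6}
Reachable = {0,6}
  0: safe
  6: safe

Answer: INVARIANT HOLDS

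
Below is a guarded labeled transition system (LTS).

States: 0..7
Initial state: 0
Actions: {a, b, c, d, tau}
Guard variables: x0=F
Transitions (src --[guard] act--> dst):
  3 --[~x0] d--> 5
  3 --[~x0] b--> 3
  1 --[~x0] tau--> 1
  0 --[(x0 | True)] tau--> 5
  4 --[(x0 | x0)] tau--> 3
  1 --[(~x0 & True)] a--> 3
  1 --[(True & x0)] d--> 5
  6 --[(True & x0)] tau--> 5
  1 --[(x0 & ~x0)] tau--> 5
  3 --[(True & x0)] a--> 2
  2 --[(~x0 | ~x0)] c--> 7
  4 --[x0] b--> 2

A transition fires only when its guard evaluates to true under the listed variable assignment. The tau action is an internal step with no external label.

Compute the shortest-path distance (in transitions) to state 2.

Layered search for 2:
  Layer 0: {0}
  Layer 1: {5}
2 never appears.

Answer: UNREACHABLE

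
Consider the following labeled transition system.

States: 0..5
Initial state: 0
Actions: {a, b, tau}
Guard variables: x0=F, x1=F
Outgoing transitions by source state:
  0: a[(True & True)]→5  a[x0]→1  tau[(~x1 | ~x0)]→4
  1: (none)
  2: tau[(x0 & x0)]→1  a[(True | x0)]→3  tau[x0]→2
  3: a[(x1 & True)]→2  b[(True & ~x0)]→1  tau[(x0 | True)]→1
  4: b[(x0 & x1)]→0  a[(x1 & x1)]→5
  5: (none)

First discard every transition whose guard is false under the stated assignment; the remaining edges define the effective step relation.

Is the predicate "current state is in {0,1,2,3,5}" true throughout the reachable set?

Inv-set: {0,1,2,3,5}
R = {0,4,5}
  0: ok
  4: VIOLATES
  5: ok
counterexample path to 4: tau

Answer: INVARIANT VIOLATED at state 4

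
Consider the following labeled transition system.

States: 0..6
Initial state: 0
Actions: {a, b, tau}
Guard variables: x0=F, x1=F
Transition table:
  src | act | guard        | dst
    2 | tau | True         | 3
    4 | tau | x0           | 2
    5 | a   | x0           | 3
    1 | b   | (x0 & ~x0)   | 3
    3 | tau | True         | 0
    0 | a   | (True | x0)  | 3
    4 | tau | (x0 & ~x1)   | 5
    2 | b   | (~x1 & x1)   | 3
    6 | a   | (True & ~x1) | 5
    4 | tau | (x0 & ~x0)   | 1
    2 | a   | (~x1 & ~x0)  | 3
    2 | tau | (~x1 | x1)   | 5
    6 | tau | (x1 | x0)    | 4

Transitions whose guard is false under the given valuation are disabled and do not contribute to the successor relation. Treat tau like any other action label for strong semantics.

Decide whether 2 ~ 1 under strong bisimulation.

Answer: NOT BISIMILAR

Working:
Refine partition for ~:
  π0 = {{0,1,2,3,4,5,6}}
  π1 = {{0,6},{1,4,5},{2},{3}}
  π2 = {{0},{1,4,5},{2},{3},{6}}
Fixed point at round 3; 5 class(es).
class of 2: {2}; class of 1: {1,4,5}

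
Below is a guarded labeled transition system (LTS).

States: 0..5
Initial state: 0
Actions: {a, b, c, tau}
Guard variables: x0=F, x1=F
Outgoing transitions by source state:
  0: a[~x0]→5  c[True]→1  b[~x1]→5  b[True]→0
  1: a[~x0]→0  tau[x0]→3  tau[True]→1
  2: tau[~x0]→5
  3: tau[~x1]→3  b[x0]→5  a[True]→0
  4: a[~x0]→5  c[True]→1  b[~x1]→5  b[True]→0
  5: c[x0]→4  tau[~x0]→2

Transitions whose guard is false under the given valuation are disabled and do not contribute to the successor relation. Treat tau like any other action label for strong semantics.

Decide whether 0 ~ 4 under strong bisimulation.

Refine partition for ~:
  round 0: {{0,1,2,3,4,5}}
  round 1: {{0,4},{1,3},{2,5}}
3 equivalence class(es) (converged in 2)
[0]={0,4}  [4]={0,4}

Answer: BISIMILAR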